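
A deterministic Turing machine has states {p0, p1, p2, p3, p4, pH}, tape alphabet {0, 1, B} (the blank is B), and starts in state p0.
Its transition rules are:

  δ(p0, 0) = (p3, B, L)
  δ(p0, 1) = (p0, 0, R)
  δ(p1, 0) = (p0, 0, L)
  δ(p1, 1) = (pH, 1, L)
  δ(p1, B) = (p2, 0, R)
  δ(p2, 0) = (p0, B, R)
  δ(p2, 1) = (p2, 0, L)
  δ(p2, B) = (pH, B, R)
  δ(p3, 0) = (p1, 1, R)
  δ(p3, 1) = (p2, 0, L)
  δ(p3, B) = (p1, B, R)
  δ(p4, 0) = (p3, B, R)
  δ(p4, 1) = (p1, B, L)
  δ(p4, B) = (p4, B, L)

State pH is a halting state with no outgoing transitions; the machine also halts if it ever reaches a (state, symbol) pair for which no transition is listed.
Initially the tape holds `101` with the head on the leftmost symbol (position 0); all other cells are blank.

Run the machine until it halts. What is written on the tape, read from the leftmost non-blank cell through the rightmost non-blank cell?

state=p0 head=0 tape=[1]01BB   (p0,1)→(p0,0,R)
state=p0 head=1 tape=0[0]1BB   (p0,0)→(p3,B,L)
state=p3 head=0 tape=[0]B1BB   (p3,0)→(p1,1,R)
state=p1 head=1 tape=1[B]1BB   (p1,B)→(p2,0,R)
state=p2 head=2 tape=10[1]BB   (p2,1)→(p2,0,L)
state=p2 head=1 tape=1[0]0BB   (p2,0)→(p0,B,R)
state=p0 head=2 tape=1B[0]BB   (p0,0)→(p3,B,L)
state=p3 head=1 tape=1[B]BBB   (p3,B)→(p1,B,R)
state=p1 head=2 tape=1B[B]BB   (p1,B)→(p2,0,R)
state=p2 head=3 tape=1B0[B]B   (p2,B)→(pH,B,R)
state=pH head=4 tape=1B0B[B]
The non-blank tape span at halt is 1B0.

1B0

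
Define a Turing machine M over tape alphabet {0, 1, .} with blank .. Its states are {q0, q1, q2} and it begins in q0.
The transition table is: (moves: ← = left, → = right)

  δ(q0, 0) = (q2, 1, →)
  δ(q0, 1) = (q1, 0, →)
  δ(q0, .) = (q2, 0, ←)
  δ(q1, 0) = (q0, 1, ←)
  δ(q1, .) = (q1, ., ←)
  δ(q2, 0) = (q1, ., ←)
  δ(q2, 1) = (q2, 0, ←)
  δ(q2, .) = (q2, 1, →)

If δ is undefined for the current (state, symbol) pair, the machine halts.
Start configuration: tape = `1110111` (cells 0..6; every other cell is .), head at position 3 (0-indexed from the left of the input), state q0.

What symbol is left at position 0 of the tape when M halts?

.

q0 | .111[0]111   read 0 → write 1, move →, go to q2
q2 | .1111[1]11   read 1 → write 0, move ←, go to q2
q2 | .111[1]011   read 1 → write 0, move ←, go to q2
q2 | .11[1]0011   read 1 → write 0, move ←, go to q2
q2 | .1[1]00011   read 1 → write 0, move ←, go to q2
q2 | .[1]000011   read 1 → write 0, move ←, go to q2
q2 | [.]0000011   read . → write 1, move →, go to q2
q2 | 1[0]000011   read 0 → write ., move ←, go to q1
q1 | [1].000011
Cell 0 holds . when M halts.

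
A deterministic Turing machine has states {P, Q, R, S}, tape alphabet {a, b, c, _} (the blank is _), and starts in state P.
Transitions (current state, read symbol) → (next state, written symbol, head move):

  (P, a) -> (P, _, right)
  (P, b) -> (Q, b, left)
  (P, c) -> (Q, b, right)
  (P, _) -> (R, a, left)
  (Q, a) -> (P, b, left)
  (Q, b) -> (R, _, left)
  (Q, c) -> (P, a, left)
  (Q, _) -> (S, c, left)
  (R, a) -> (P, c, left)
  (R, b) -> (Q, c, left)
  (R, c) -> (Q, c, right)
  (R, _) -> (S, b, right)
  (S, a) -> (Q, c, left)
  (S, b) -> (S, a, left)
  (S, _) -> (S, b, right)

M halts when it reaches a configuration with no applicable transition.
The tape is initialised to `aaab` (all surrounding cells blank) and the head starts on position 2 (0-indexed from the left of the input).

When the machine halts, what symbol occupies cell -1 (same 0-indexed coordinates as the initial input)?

c

P | ___aa[a]b   read a → write _, move right, go to P
P | ___aa_[b]   read b → write b, move left, go to Q
Q | ___aa[_]b   read _ → write c, move left, go to S
S | ___a[a]cb   read a → write c, move left, go to Q
Q | ___[a]ccb   read a → write b, move left, go to P
P | __[_]bccb   read _ → write a, move left, go to R
R | _[_]abccb   read _ → write b, move right, go to S
S | _b[a]bccb   read a → write c, move left, go to Q
Q | _[b]cbccb   read b → write _, move left, go to R
R | [_]_cbccb   read _ → write b, move right, go to S
S | b[_]cbccb   read _ → write b, move right, go to S
S | bb[c]bccb
Cell -1 holds c when M halts.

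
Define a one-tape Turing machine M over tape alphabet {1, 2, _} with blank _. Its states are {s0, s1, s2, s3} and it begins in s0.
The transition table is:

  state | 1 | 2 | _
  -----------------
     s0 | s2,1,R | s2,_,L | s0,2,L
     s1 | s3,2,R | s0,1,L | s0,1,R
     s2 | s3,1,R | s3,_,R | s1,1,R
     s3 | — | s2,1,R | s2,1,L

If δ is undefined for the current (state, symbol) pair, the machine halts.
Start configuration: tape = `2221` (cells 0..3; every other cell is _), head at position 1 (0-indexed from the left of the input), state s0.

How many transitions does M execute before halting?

9

s0 | 2[2]21_   read 2 → write _, move L, go to s2
s2 | [2]_21_   read 2 → write _, move R, go to s3
s3 | _[_]21_   read _ → write 1, move L, go to s2
s2 | [_]121_   read _ → write 1, move R, go to s1
s1 | 1[1]21_   read 1 → write 2, move R, go to s3
s3 | 12[2]1_   read 2 → write 1, move R, go to s2
s2 | 121[1]_   read 1 → write 1, move R, go to s3
s3 | 1211[_]   read _ → write 1, move L, go to s2
s2 | 121[1]1   read 1 → write 1, move R, go to s3
s3 | 1211[1]
M halts after 9 transitions.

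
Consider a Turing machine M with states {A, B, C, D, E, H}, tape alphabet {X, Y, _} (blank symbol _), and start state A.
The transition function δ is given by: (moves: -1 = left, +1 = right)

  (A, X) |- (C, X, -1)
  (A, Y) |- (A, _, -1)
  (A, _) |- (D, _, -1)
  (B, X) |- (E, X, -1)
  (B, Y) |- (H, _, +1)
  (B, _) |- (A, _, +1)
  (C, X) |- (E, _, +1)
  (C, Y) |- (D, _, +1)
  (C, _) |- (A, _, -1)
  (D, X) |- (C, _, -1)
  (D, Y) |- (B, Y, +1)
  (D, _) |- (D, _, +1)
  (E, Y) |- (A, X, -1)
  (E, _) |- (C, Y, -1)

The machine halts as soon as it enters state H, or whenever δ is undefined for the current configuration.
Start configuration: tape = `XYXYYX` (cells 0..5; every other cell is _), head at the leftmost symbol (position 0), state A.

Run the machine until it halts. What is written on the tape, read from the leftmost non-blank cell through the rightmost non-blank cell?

Y_X

A | ___[X]YXYYX   read X → write X, move -1, go to C
C | __[_]XYXYYX   read _ → write _, move -1, go to A
A | _[_]_XYXYYX   read _ → write _, move -1, go to D
D | [_]__XYXYYX   read _ → write _, move +1, go to D
D | _[_]_XYXYYX   read _ → write _, move +1, go to D
D | __[_]XYXYYX   read _ → write _, move +1, go to D
D | ___[X]YXYYX   read X → write _, move -1, go to C
C | __[_]_YXYYX   read _ → write _, move -1, go to A
A | _[_]__YXYYX   read _ → write _, move -1, go to D
D | [_]___YXYYX   read _ → write _, move +1, go to D
D | _[_]__YXYYX   read _ → write _, move +1, go to D
D | __[_]_YXYYX   read _ → write _, move +1, go to D
D | ___[_]YXYYX   read _ → write _, move +1, go to D
D | ____[Y]XYYX   read Y → write Y, move +1, go to B
B | ____Y[X]YYX   read X → write X, move -1, go to E
E | ____[Y]XYYX   read Y → write X, move -1, go to A
A | ___[_]XXYYX   read _ → write _, move -1, go to D
D | __[_]_XXYYX   read _ → write _, move +1, go to D
D | ___[_]XXYYX   read _ → write _, move +1, go to D
D | ____[X]XYYX   read X → write _, move -1, go to C
C | ___[_]_XYYX   read _ → write _, move -1, go to A
A | __[_]__XYYX   read _ → write _, move -1, go to D
D | _[_]___XYYX   read _ → write _, move +1, go to D
D | __[_]__XYYX   read _ → write _, move +1, go to D
D | ___[_]_XYYX   read _ → write _, move +1, go to D
D | ____[_]XYYX   read _ → write _, move +1, go to D
D | _____[X]YYX   read X → write _, move -1, go to C
C | ____[_]_YYX   read _ → write _, move -1, go to A
A | ___[_]__YYX   read _ → write _, move -1, go to D
D | __[_]___YYX   read _ → write _, move +1, go to D
D | ___[_]__YYX   read _ → write _, move +1, go to D
D | ____[_]_YYX   read _ → write _, move +1, go to D
D | _____[_]YYX   read _ → write _, move +1, go to D
D | ______[Y]YX   read Y → write Y, move +1, go to B
B | ______Y[Y]X   read Y → write _, move +1, go to H
H | ______Y_[X]
The non-blank tape span at halt is Y_X.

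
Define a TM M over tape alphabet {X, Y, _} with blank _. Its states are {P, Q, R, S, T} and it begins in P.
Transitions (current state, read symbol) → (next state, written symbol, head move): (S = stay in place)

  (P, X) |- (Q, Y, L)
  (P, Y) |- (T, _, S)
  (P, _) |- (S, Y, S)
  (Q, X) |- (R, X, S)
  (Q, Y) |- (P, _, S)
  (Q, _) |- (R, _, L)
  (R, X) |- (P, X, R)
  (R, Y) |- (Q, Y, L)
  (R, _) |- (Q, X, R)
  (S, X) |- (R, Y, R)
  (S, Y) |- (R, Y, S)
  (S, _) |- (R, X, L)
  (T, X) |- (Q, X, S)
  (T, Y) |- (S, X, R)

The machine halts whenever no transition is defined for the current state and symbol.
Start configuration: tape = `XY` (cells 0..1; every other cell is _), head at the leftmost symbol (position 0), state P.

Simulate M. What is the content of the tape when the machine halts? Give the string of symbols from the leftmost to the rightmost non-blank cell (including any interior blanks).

state=P head=0 tape=__[X]Y   (P,X)→(Q,Y,L)
state=Q head=-1 tape=_[_]YY   (Q,_)→(R,_,L)
state=R head=-2 tape=[_]_YY   (R,_)→(Q,X,R)
state=Q head=-1 tape=X[_]YY   (Q,_)→(R,_,L)
state=R head=-2 tape=[X]_YY   (R,X)→(P,X,R)
state=P head=-1 tape=X[_]YY   (P,_)→(S,Y,S)
state=S head=-1 tape=X[Y]YY   (S,Y)→(R,Y,S)
state=R head=-1 tape=X[Y]YY   (R,Y)→(Q,Y,L)
state=Q head=-2 tape=[X]YYY   (Q,X)→(R,X,S)
state=R head=-2 tape=[X]YYY   (R,X)→(P,X,R)
state=P head=-1 tape=X[Y]YY   (P,Y)→(T,_,S)
state=T head=-1 tape=X[_]YY
The non-blank tape span at halt is X_YY.

X_YY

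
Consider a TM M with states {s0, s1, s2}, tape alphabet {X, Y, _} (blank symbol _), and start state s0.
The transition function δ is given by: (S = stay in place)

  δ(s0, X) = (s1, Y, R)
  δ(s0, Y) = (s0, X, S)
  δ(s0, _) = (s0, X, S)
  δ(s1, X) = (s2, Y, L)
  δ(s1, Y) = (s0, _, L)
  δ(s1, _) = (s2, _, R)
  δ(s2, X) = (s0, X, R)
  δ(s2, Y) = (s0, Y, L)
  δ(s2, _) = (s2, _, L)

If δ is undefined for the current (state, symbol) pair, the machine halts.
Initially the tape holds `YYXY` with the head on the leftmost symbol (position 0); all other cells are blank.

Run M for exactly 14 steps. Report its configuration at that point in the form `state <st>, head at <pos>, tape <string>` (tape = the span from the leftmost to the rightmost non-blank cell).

state=s0 head=0 tape=[Y]YXY__   (s0,Y)→(s0,X,S)
state=s0 head=0 tape=[X]YXY__   (s0,X)→(s1,Y,R)
state=s1 head=1 tape=Y[Y]XY__   (s1,Y)→(s0,_,L)
state=s0 head=0 tape=[Y]_XY__   (s0,Y)→(s0,X,S)
state=s0 head=0 tape=[X]_XY__   (s0,X)→(s1,Y,R)
state=s1 head=1 tape=Y[_]XY__   (s1,_)→(s2,_,R)
state=s2 head=2 tape=Y_[X]Y__   (s2,X)→(s0,X,R)
state=s0 head=3 tape=Y_X[Y]__   (s0,Y)→(s0,X,S)
state=s0 head=3 tape=Y_X[X]__   (s0,X)→(s1,Y,R)
state=s1 head=4 tape=Y_XY[_]_   (s1,_)→(s2,_,R)
state=s2 head=5 tape=Y_XY_[_]   (s2,_)→(s2,_,L)
state=s2 head=4 tape=Y_XY[_]_   (s2,_)→(s2,_,L)
state=s2 head=3 tape=Y_X[Y]__   (s2,Y)→(s0,Y,L)
state=s0 head=2 tape=Y_[X]Y__   (s0,X)→(s1,Y,R)
state=s1 head=3 tape=Y_Y[Y]__
After 14 steps: state s1, head at 3, tape Y_YY.

state s1, head at 3, tape Y_YY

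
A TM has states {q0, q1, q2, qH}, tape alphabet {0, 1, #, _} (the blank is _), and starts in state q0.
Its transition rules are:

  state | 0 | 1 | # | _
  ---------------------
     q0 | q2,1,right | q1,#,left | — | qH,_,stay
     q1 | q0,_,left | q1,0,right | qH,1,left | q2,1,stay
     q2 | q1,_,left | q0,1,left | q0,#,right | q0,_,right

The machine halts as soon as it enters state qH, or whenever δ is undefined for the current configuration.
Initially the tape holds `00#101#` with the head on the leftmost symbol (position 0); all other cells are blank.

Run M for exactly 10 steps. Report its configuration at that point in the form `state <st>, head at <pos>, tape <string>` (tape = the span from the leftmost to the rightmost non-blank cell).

q0 | __[0]0#101#   read 0 → write 1, move right, go to q2
q2 | __1[0]#101#   read 0 → write _, move left, go to q1
q1 | __[1]_#101#   read 1 → write 0, move right, go to q1
q1 | __0[_]#101#   read _ → write 1, move stay, go to q2
q2 | __0[1]#101#   read 1 → write 1, move left, go to q0
q0 | __[0]1#101#   read 0 → write 1, move right, go to q2
q2 | __1[1]#101#   read 1 → write 1, move left, go to q0
q0 | __[1]1#101#   read 1 → write #, move left, go to q1
q1 | _[_]#1#101#   read _ → write 1, move stay, go to q2
q2 | _[1]#1#101#   read 1 → write 1, move left, go to q0
q0 | [_]1#1#101#
After 10 steps: state q0, head at -2, tape 1#1#101#.

state q0, head at -2, tape 1#1#101#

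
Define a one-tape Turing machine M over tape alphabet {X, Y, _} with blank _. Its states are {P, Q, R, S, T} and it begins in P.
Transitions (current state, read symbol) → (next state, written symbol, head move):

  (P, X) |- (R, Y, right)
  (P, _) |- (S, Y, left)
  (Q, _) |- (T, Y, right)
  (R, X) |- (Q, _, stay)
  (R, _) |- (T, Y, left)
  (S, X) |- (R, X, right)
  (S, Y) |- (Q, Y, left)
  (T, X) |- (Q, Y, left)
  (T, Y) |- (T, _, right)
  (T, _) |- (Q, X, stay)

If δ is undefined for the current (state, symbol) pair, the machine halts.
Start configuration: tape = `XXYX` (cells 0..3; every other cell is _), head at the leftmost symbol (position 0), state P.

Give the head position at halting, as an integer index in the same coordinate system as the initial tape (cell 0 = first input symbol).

4

P | [X]XYX_   read X → write Y, move right, go to R
R | Y[X]YX_   read X → write _, move stay, go to Q
Q | Y[_]YX_   read _ → write Y, move right, go to T
T | YY[Y]X_   read Y → write _, move right, go to T
T | YY_[X]_   read X → write Y, move left, go to Q
Q | YY[_]Y_   read _ → write Y, move right, go to T
T | YYY[Y]_   read Y → write _, move right, go to T
T | YYY_[_]   read _ → write X, move stay, go to Q
Q | YYY_[X]
At halt the head is at cell 4.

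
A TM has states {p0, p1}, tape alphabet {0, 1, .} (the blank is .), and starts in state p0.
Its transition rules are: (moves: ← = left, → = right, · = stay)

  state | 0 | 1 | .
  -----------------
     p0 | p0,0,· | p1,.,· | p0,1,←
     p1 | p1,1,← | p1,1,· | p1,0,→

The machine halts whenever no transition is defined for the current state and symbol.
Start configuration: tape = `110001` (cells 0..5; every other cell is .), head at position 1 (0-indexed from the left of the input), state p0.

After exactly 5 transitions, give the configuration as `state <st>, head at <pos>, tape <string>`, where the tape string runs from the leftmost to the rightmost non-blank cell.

state=p0 head=1 tape=1[1]0001   (p0,1)→(p1,.,·)
state=p1 head=1 tape=1[.]0001   (p1,.)→(p1,0,→)
state=p1 head=2 tape=10[0]001   (p1,0)→(p1,1,←)
state=p1 head=1 tape=1[0]1001   (p1,0)→(p1,1,←)
state=p1 head=0 tape=[1]11001   (p1,1)→(p1,1,·)
state=p1 head=0 tape=[1]11001
After 5 steps: state p1, head at 0, tape 111001.

state p1, head at 0, tape 111001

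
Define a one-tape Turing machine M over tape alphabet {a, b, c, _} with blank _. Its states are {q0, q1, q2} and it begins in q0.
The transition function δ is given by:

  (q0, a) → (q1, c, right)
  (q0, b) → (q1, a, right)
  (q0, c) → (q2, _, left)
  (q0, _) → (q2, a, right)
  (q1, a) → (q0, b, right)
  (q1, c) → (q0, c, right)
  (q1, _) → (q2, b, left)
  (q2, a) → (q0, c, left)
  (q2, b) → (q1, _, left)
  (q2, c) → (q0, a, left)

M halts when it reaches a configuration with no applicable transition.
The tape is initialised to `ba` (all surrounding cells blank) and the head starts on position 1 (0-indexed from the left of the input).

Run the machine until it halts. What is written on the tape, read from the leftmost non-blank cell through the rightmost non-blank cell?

q0 | _b[a]_____   read a → write c, move right, go to q1
q1 | _bc[_]____   read _ → write b, move left, go to q2
q2 | _b[c]b____   read c → write a, move left, go to q0
q0 | _[b]ab____   read b → write a, move right, go to q1
q1 | _a[a]b____   read a → write b, move right, go to q0
q0 | _ab[b]____   read b → write a, move right, go to q1
q1 | _aba[_]___   read _ → write b, move left, go to q2
q2 | _ab[a]b___   read a → write c, move left, go to q0
q0 | _a[b]cb___   read b → write a, move right, go to q1
q1 | _aa[c]b___   read c → write c, move right, go to q0
q0 | _aac[b]___   read b → write a, move right, go to q1
q1 | _aaca[_]__   read _ → write b, move left, go to q2
q2 | _aac[a]b__   read a → write c, move left, go to q0
q0 | _aa[c]cb__   read c → write _, move left, go to q2
q2 | _a[a]_cb__   read a → write c, move left, go to q0
q0 | _[a]c_cb__   read a → write c, move right, go to q1
q1 | _c[c]_cb__   read c → write c, move right, go to q0
q0 | _cc[_]cb__   read _ → write a, move right, go to q2
q2 | _cca[c]b__   read c → write a, move left, go to q0
q0 | _cc[a]ab__   read a → write c, move right, go to q1
q1 | _ccc[a]b__   read a → write b, move right, go to q0
q0 | _cccb[b]__   read b → write a, move right, go to q1
q1 | _cccba[_]_   read _ → write b, move left, go to q2
q2 | _cccb[a]b_   read a → write c, move left, go to q0
q0 | _ccc[b]cb_   read b → write a, move right, go to q1
q1 | _ccca[c]b_   read c → write c, move right, go to q0
q0 | _cccac[b]_   read b → write a, move right, go to q1
q1 | _cccaca[_]   read _ → write b, move left, go to q2
q2 | _cccac[a]b   read a → write c, move left, go to q0
q0 | _ccca[c]cb   read c → write _, move left, go to q2
q2 | _ccc[a]_cb   read a → write c, move left, go to q0
q0 | _cc[c]c_cb   read c → write _, move left, go to q2
q2 | _c[c]_c_cb   read c → write a, move left, go to q0
q0 | _[c]a_c_cb   read c → write _, move left, go to q2
q2 | [_]_a_c_cb
The non-blank tape span at halt is a_c_cb.

a_c_cb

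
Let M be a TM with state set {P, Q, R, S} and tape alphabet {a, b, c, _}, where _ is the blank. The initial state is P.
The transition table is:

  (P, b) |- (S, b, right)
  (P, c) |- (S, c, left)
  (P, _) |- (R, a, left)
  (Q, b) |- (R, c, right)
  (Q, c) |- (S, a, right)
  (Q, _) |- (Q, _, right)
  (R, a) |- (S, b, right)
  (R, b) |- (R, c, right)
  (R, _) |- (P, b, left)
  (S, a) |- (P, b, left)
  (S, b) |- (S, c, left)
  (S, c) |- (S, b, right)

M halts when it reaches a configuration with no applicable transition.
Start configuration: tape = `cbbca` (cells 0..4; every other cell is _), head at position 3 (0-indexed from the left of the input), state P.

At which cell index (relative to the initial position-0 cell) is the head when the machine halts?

state=P head=3 tape=_cbb[c]a   (P,c)→(S,c,left)
state=S head=2 tape=_cb[b]ca   (S,b)→(S,c,left)
state=S head=1 tape=_c[b]cca   (S,b)→(S,c,left)
state=S head=0 tape=_[c]ccca   (S,c)→(S,b,right)
state=S head=1 tape=_b[c]cca   (S,c)→(S,b,right)
state=S head=2 tape=_bb[c]ca   (S,c)→(S,b,right)
state=S head=3 tape=_bbb[c]a   (S,c)→(S,b,right)
state=S head=4 tape=_bbbb[a]   (S,a)→(P,b,left)
state=P head=3 tape=_bbb[b]b   (P,b)→(S,b,right)
state=S head=4 tape=_bbbb[b]   (S,b)→(S,c,left)
state=S head=3 tape=_bbb[b]c   (S,b)→(S,c,left)
state=S head=2 tape=_bb[b]cc   (S,b)→(S,c,left)
state=S head=1 tape=_b[b]ccc   (S,b)→(S,c,left)
state=S head=0 tape=_[b]cccc   (S,b)→(S,c,left)
state=S head=-1 tape=[_]ccccc
At halt the head is at cell -1.

-1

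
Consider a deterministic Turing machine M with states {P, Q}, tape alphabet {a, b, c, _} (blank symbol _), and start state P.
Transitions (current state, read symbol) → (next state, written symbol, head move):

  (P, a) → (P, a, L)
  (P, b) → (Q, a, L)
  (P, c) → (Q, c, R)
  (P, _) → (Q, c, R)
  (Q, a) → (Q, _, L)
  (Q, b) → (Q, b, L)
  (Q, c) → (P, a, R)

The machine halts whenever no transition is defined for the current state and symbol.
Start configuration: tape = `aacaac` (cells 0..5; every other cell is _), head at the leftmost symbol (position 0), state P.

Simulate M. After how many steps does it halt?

23

state=P head=0 tape=_[a]acaac__   (P,a)→(P,a,L)
state=P head=-1 tape=[_]aacaac__   (P,_)→(Q,c,R)
state=Q head=0 tape=c[a]acaac__   (Q,a)→(Q,_,L)
state=Q head=-1 tape=[c]_acaac__   (Q,c)→(P,a,R)
state=P head=0 tape=a[_]acaac__   (P,_)→(Q,c,R)
state=Q head=1 tape=ac[a]caac__   (Q,a)→(Q,_,L)
state=Q head=0 tape=a[c]_caac__   (Q,c)→(P,a,R)
state=P head=1 tape=aa[_]caac__   (P,_)→(Q,c,R)
state=Q head=2 tape=aac[c]aac__   (Q,c)→(P,a,R)
state=P head=3 tape=aaca[a]ac__   (P,a)→(P,a,L)
state=P head=2 tape=aac[a]aac__   (P,a)→(P,a,L)
state=P head=1 tape=aa[c]aaac__   (P,c)→(Q,c,R)
state=Q head=2 tape=aac[a]aac__   (Q,a)→(Q,_,L)
state=Q head=1 tape=aa[c]_aac__   (Q,c)→(P,a,R)
state=P head=2 tape=aaa[_]aac__   (P,_)→(Q,c,R)
state=Q head=3 tape=aaac[a]ac__   (Q,a)→(Q,_,L)
state=Q head=2 tape=aaa[c]_ac__   (Q,c)→(P,a,R)
state=P head=3 tape=aaaa[_]ac__   (P,_)→(Q,c,R)
state=Q head=4 tape=aaaac[a]c__   (Q,a)→(Q,_,L)
state=Q head=3 tape=aaaa[c]_c__   (Q,c)→(P,a,R)
state=P head=4 tape=aaaaa[_]c__   (P,_)→(Q,c,R)
state=Q head=5 tape=aaaaac[c]__   (Q,c)→(P,a,R)
state=P head=6 tape=aaaaaca[_]_   (P,_)→(Q,c,R)
state=Q head=7 tape=aaaaacac[_]
M halts after 23 transitions.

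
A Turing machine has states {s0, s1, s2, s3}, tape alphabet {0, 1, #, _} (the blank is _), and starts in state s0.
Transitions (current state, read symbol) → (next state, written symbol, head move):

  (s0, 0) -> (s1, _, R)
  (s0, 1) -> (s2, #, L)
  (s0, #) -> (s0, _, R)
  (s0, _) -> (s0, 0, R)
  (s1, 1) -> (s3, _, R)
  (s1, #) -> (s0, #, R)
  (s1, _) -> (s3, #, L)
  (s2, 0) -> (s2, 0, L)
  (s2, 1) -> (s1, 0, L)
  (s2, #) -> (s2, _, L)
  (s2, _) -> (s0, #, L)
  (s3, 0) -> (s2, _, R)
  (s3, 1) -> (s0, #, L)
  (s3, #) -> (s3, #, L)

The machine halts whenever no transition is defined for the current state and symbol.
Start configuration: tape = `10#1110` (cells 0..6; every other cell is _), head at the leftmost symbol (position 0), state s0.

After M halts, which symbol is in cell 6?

state=s0 head=0 tape=__[1]0#1110_   (s0,1)→(s2,#,L)
state=s2 head=-1 tape=_[_]#0#1110_   (s2,_)→(s0,#,L)
state=s0 head=-2 tape=[_]##0#1110_   (s0,_)→(s0,0,R)
state=s0 head=-1 tape=0[#]#0#1110_   (s0,#)→(s0,_,R)
state=s0 head=0 tape=0_[#]0#1110_   (s0,#)→(s0,_,R)
state=s0 head=1 tape=0__[0]#1110_   (s0,0)→(s1,_,R)
state=s1 head=2 tape=0___[#]1110_   (s1,#)→(s0,#,R)
state=s0 head=3 tape=0___#[1]110_   (s0,1)→(s2,#,L)
state=s2 head=2 tape=0___[#]#110_   (s2,#)→(s2,_,L)
state=s2 head=1 tape=0__[_]_#110_   (s2,_)→(s0,#,L)
state=s0 head=0 tape=0_[_]#_#110_   (s0,_)→(s0,0,R)
state=s0 head=1 tape=0_0[#]_#110_   (s0,#)→(s0,_,R)
state=s0 head=2 tape=0_0_[_]#110_   (s0,_)→(s0,0,R)
state=s0 head=3 tape=0_0_0[#]110_   (s0,#)→(s0,_,R)
state=s0 head=4 tape=0_0_0_[1]10_   (s0,1)→(s2,#,L)
state=s2 head=3 tape=0_0_0[_]#10_   (s2,_)→(s0,#,L)
state=s0 head=2 tape=0_0_[0]##10_   (s0,0)→(s1,_,R)
state=s1 head=3 tape=0_0__[#]#10_   (s1,#)→(s0,#,R)
state=s0 head=4 tape=0_0__#[#]10_   (s0,#)→(s0,_,R)
state=s0 head=5 tape=0_0__#_[1]0_   (s0,1)→(s2,#,L)
state=s2 head=4 tape=0_0__#[_]#0_   (s2,_)→(s0,#,L)
state=s0 head=3 tape=0_0__[#]##0_   (s0,#)→(s0,_,R)
state=s0 head=4 tape=0_0___[#]#0_   (s0,#)→(s0,_,R)
state=s0 head=5 tape=0_0____[#]0_   (s0,#)→(s0,_,R)
state=s0 head=6 tape=0_0_____[0]_   (s0,0)→(s1,_,R)
state=s1 head=7 tape=0_0______[_]   (s1,_)→(s3,#,L)
state=s3 head=6 tape=0_0_____[_]#
Cell 6 holds _ when M halts.

_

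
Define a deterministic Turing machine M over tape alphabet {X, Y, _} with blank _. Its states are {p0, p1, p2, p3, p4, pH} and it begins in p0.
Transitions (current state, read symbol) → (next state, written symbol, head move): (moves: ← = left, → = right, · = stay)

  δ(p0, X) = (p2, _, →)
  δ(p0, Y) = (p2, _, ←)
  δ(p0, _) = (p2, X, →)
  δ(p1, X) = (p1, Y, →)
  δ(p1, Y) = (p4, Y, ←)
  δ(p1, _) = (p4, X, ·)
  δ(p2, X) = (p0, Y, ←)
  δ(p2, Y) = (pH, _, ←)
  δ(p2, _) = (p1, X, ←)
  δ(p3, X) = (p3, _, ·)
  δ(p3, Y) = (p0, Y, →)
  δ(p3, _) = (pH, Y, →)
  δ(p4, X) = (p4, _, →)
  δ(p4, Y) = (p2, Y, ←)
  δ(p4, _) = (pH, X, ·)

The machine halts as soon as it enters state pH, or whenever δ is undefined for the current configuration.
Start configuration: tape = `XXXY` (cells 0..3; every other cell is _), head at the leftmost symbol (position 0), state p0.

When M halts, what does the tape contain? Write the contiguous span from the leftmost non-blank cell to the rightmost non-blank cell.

X_XY

p0 | [X]XXY   read X → write _, move →, go to p2
p2 | _[X]XY   read X → write Y, move ←, go to p0
p0 | [_]YXY   read _ → write X, move →, go to p2
p2 | X[Y]XY   read Y → write _, move ←, go to pH
pH | [X]_XY
The non-blank tape span at halt is X_XY.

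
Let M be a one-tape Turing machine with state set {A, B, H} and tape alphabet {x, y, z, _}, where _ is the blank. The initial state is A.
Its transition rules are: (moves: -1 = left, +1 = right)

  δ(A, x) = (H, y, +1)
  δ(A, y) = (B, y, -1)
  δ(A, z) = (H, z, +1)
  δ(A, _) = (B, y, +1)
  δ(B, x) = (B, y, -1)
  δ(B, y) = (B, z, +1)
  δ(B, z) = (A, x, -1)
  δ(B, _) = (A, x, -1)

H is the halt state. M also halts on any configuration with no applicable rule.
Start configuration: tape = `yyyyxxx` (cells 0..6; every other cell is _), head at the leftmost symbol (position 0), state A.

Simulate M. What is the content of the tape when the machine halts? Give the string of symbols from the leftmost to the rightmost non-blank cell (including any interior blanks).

state=A head=0 tape=__[y]yyyxxx   (A,y)→(B,y,-1)
state=B head=-1 tape=_[_]yyyyxxx   (B,_)→(A,x,-1)
state=A head=-2 tape=[_]xyyyyxxx   (A,_)→(B,y,+1)
state=B head=-1 tape=y[x]yyyyxxx   (B,x)→(B,y,-1)
state=B head=-2 tape=[y]yyyyyxxx   (B,y)→(B,z,+1)
state=B head=-1 tape=z[y]yyyyxxx   (B,y)→(B,z,+1)
state=B head=0 tape=zz[y]yyyxxx   (B,y)→(B,z,+1)
state=B head=1 tape=zzz[y]yyxxx   (B,y)→(B,z,+1)
state=B head=2 tape=zzzz[y]yxxx   (B,y)→(B,z,+1)
state=B head=3 tape=zzzzz[y]xxx   (B,y)→(B,z,+1)
state=B head=4 tape=zzzzzz[x]xx   (B,x)→(B,y,-1)
state=B head=3 tape=zzzzz[z]yxx   (B,z)→(A,x,-1)
state=A head=2 tape=zzzz[z]xyxx   (A,z)→(H,z,+1)
state=H head=3 tape=zzzzz[x]yxx
The non-blank tape span at halt is zzzzzxyxx.

zzzzzxyxx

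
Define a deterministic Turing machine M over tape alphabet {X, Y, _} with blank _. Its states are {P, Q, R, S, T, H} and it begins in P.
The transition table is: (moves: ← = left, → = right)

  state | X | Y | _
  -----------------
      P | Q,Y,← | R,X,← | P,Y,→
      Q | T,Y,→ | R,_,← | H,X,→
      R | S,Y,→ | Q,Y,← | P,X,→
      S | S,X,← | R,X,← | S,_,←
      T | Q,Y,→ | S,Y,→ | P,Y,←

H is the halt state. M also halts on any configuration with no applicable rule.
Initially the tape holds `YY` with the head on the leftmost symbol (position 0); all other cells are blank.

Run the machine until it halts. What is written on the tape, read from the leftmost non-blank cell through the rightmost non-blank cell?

XYXXX

P | ___[Y]Y   read Y → write X, move ←, go to R
R | __[_]XY   read _ → write X, move →, go to P
P | __X[X]Y   read X → write Y, move ←, go to Q
Q | __[X]YY   read X → write Y, move →, go to T
T | __Y[Y]Y   read Y → write Y, move →, go to S
S | __YY[Y]   read Y → write X, move ←, go to R
R | __Y[Y]X   read Y → write Y, move ←, go to Q
Q | __[Y]YX   read Y → write _, move ←, go to R
R | _[_]_YX   read _ → write X, move →, go to P
P | _X[_]YX   read _ → write Y, move →, go to P
P | _XY[Y]X   read Y → write X, move ←, go to R
R | _X[Y]XX   read Y → write Y, move ←, go to Q
Q | _[X]YXX   read X → write Y, move →, go to T
T | _Y[Y]XX   read Y → write Y, move →, go to S
S | _YY[X]X   read X → write X, move ←, go to S
S | _Y[Y]XX   read Y → write X, move ←, go to R
R | _[Y]XXX   read Y → write Y, move ←, go to Q
Q | [_]YXXX   read _ → write X, move →, go to H
H | X[Y]XXX
The non-blank tape span at halt is XYXXX.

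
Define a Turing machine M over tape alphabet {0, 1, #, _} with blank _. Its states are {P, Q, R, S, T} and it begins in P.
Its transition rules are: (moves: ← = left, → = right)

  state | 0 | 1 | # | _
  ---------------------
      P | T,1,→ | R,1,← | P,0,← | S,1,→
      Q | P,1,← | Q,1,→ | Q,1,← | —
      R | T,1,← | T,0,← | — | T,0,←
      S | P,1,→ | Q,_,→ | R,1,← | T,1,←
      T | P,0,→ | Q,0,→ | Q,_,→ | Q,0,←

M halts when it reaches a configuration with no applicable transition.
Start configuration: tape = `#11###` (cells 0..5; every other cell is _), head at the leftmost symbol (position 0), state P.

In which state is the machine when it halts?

Q

P | _[#]11###_   read # → write 0, move ←, go to P
P | [_]011###_   read _ → write 1, move →, go to S
S | 1[0]11###_   read 0 → write 1, move →, go to P
P | 11[1]1###_   read 1 → write 1, move ←, go to R
R | 1[1]11###_   read 1 → write 0, move ←, go to T
T | [1]011###_   read 1 → write 0, move →, go to Q
Q | 0[0]11###_   read 0 → write 1, move ←, go to P
P | [0]111###_   read 0 → write 1, move →, go to T
T | 1[1]11###_   read 1 → write 0, move →, go to Q
Q | 10[1]1###_   read 1 → write 1, move →, go to Q
Q | 101[1]###_   read 1 → write 1, move →, go to Q
Q | 1011[#]##_   read # → write 1, move ←, go to Q
Q | 101[1]1##_   read 1 → write 1, move →, go to Q
Q | 1011[1]##_   read 1 → write 1, move →, go to Q
Q | 10111[#]#_   read # → write 1, move ←, go to Q
Q | 1011[1]1#_   read 1 → write 1, move →, go to Q
Q | 10111[1]#_   read 1 → write 1, move →, go to Q
Q | 101111[#]_   read # → write 1, move ←, go to Q
Q | 10111[1]1_   read 1 → write 1, move →, go to Q
Q | 101111[1]_   read 1 → write 1, move →, go to Q
Q | 1011111[_]
No transition is defined for (Q, _); M halts in state Q.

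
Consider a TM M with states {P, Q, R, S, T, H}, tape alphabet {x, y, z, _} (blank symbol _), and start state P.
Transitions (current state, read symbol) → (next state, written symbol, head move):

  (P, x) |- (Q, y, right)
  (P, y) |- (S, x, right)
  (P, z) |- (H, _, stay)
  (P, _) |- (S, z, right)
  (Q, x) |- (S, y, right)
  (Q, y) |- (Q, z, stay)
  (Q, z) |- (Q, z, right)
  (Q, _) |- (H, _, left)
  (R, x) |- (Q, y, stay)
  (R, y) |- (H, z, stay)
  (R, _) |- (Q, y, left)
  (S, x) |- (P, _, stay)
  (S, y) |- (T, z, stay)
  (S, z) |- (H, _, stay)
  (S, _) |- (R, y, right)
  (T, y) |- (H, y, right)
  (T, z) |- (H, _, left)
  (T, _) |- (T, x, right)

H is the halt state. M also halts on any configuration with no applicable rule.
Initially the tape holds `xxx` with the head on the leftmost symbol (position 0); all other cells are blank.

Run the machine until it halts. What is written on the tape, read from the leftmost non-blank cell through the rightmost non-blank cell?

yyzzz

P | [x]xx___   read x → write y, move right, go to Q
Q | y[x]x___   read x → write y, move right, go to S
S | yy[x]___   read x → write _, move stay, go to P
P | yy[_]___   read _ → write z, move right, go to S
S | yyz[_]__   read _ → write y, move right, go to R
R | yyzy[_]_   read _ → write y, move left, go to Q
Q | yyz[y]y_   read y → write z, move stay, go to Q
Q | yyz[z]y_   read z → write z, move right, go to Q
Q | yyzz[y]_   read y → write z, move stay, go to Q
Q | yyzz[z]_   read z → write z, move right, go to Q
Q | yyzzz[_]   read _ → write _, move left, go to H
H | yyzz[z]_
The non-blank tape span at halt is yyzzz.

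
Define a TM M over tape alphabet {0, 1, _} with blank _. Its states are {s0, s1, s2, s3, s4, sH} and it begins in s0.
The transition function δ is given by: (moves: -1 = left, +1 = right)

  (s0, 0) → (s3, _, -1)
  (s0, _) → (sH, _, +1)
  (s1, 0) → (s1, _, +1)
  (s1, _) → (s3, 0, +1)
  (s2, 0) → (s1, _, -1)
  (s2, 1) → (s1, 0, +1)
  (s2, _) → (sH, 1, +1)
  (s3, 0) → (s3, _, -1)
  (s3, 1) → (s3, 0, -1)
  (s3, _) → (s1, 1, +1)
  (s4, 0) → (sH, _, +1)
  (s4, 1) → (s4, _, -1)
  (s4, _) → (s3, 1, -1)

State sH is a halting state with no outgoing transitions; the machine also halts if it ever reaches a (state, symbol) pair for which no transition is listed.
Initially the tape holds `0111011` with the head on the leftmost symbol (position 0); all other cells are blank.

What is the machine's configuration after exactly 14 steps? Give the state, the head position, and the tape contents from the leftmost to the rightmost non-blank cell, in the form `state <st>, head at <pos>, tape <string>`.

state s1, head at 2, tape 110111011

s0 | __[0]111011   read 0 → write _, move -1, go to s3
s3 | _[_]_111011   read _ → write 1, move +1, go to s1
s1 | _1[_]111011   read _ → write 0, move +1, go to s3
s3 | _10[1]11011   read 1 → write 0, move -1, go to s3
s3 | _1[0]011011   read 0 → write _, move -1, go to s3
s3 | _[1]_011011   read 1 → write 0, move -1, go to s3
s3 | [_]0_011011   read _ → write 1, move +1, go to s1
s1 | 1[0]_011011   read 0 → write _, move +1, go to s1
s1 | 1_[_]011011   read _ → write 0, move +1, go to s3
s3 | 1_0[0]11011   read 0 → write _, move -1, go to s3
s3 | 1_[0]_11011   read 0 → write _, move -1, go to s3
s3 | 1[_]__11011   read _ → write 1, move +1, go to s1
s1 | 11[_]_11011   read _ → write 0, move +1, go to s3
s3 | 110[_]11011   read _ → write 1, move +1, go to s1
s1 | 1101[1]1011
After 14 steps: state s1, head at 2, tape 110111011.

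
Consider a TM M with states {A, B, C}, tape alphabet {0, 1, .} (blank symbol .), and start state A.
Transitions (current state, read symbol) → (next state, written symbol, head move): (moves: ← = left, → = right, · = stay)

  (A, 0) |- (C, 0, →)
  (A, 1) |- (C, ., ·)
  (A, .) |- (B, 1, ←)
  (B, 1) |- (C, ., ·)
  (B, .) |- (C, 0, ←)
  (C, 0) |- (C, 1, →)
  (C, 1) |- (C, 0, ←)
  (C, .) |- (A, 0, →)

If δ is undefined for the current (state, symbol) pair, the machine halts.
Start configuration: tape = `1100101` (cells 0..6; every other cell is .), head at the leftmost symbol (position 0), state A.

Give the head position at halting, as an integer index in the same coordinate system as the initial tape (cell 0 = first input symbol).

state=A head=0 tape=[1]100101..   (A,1)→(C,.,·)
state=C head=0 tape=[.]100101..   (C,.)→(A,0,→)
state=A head=1 tape=0[1]00101..   (A,1)→(C,.,·)
state=C head=1 tape=0[.]00101..   (C,.)→(A,0,→)
state=A head=2 tape=00[0]0101..   (A,0)→(C,0,→)
state=C head=3 tape=000[0]101..   (C,0)→(C,1,→)
state=C head=4 tape=0001[1]01..   (C,1)→(C,0,←)
state=C head=3 tape=000[1]001..   (C,1)→(C,0,←)
state=C head=2 tape=00[0]0001..   (C,0)→(C,1,→)
state=C head=3 tape=001[0]001..   (C,0)→(C,1,→)
state=C head=4 tape=0011[0]01..   (C,0)→(C,1,→)
state=C head=5 tape=00111[0]1..   (C,0)→(C,1,→)
state=C head=6 tape=001111[1]..   (C,1)→(C,0,←)
state=C head=5 tape=00111[1]0..   (C,1)→(C,0,←)
state=C head=4 tape=0011[1]00..   (C,1)→(C,0,←)
state=C head=3 tape=001[1]000..   (C,1)→(C,0,←)
state=C head=2 tape=00[1]0000..   (C,1)→(C,0,←)
state=C head=1 tape=0[0]00000..   (C,0)→(C,1,→)
state=C head=2 tape=01[0]0000..   (C,0)→(C,1,→)
state=C head=3 tape=011[0]000..   (C,0)→(C,1,→)
state=C head=4 tape=0111[0]00..   (C,0)→(C,1,→)
state=C head=5 tape=01111[0]0..   (C,0)→(C,1,→)
state=C head=6 tape=011111[0]..   (C,0)→(C,1,→)
state=C head=7 tape=0111111[.].   (C,.)→(A,0,→)
state=A head=8 tape=01111110[.]   (A,.)→(B,1,←)
state=B head=7 tape=0111111[0]1
At halt the head is at cell 7.

7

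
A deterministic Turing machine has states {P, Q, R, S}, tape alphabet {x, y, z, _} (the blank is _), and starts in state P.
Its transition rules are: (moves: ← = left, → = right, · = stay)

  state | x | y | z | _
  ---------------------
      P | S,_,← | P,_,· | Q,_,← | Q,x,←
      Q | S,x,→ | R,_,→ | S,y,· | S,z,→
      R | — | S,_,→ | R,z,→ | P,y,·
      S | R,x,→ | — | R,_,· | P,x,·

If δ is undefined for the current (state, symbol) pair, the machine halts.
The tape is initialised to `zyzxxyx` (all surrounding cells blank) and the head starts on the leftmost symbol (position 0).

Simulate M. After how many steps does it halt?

22

P | __[z]yzxxyx   read z → write _, move ←, go to Q
Q | _[_]_yzxxyx   read _ → write z, move →, go to S
S | _z[_]yzxxyx   read _ → write x, move ·, go to P
P | _z[x]yzxxyx   read x → write _, move ←, go to S
S | _[z]_yzxxyx   read z → write _, move ·, go to R
R | _[_]_yzxxyx   read _ → write y, move ·, go to P
P | _[y]_yzxxyx   read y → write _, move ·, go to P
P | _[_]_yzxxyx   read _ → write x, move ←, go to Q
Q | [_]x_yzxxyx   read _ → write z, move →, go to S
S | z[x]_yzxxyx   read x → write x, move →, go to R
R | zx[_]yzxxyx   read _ → write y, move ·, go to P
P | zx[y]yzxxyx   read y → write _, move ·, go to P
P | zx[_]yzxxyx   read _ → write x, move ←, go to Q
Q | z[x]xyzxxyx   read x → write x, move →, go to S
S | zx[x]yzxxyx   read x → write x, move →, go to R
R | zxx[y]zxxyx   read y → write _, move →, go to S
S | zxx_[z]xxyx   read z → write _, move ·, go to R
R | zxx_[_]xxyx   read _ → write y, move ·, go to P
P | zxx_[y]xxyx   read y → write _, move ·, go to P
P | zxx_[_]xxyx   read _ → write x, move ←, go to Q
Q | zxx[_]xxxyx   read _ → write z, move →, go to S
S | zxxz[x]xxyx   read x → write x, move →, go to R
R | zxxzx[x]xyx
M halts after 22 transitions.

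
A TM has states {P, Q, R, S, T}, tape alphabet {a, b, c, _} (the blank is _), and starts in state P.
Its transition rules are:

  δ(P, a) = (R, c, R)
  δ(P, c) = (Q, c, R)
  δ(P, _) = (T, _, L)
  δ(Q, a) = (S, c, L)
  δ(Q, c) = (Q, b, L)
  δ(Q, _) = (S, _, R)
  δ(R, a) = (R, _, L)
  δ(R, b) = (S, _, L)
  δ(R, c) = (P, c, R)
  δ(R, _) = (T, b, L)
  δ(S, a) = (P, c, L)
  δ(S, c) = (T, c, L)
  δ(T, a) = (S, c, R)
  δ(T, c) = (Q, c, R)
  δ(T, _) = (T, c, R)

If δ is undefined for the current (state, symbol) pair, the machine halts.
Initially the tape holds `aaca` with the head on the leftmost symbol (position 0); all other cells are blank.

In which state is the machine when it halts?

state=P head=0 tape=_[a]aca   (P,a)→(R,c,R)
state=R head=1 tape=_c[a]ca   (R,a)→(R,_,L)
state=R head=0 tape=_[c]_ca   (R,c)→(P,c,R)
state=P head=1 tape=_c[_]ca   (P,_)→(T,_,L)
state=T head=0 tape=_[c]_ca   (T,c)→(Q,c,R)
state=Q head=1 tape=_c[_]ca   (Q,_)→(S,_,R)
state=S head=2 tape=_c_[c]a   (S,c)→(T,c,L)
state=T head=1 tape=_c[_]ca   (T,_)→(T,c,R)
state=T head=2 tape=_cc[c]a   (T,c)→(Q,c,R)
state=Q head=3 tape=_ccc[a]   (Q,a)→(S,c,L)
state=S head=2 tape=_cc[c]c   (S,c)→(T,c,L)
state=T head=1 tape=_c[c]cc   (T,c)→(Q,c,R)
state=Q head=2 tape=_cc[c]c   (Q,c)→(Q,b,L)
state=Q head=1 tape=_c[c]bc   (Q,c)→(Q,b,L)
state=Q head=0 tape=_[c]bbc   (Q,c)→(Q,b,L)
state=Q head=-1 tape=[_]bbbc   (Q,_)→(S,_,R)
state=S head=0 tape=_[b]bbc
No transition is defined for (S, b); M halts in state S.

S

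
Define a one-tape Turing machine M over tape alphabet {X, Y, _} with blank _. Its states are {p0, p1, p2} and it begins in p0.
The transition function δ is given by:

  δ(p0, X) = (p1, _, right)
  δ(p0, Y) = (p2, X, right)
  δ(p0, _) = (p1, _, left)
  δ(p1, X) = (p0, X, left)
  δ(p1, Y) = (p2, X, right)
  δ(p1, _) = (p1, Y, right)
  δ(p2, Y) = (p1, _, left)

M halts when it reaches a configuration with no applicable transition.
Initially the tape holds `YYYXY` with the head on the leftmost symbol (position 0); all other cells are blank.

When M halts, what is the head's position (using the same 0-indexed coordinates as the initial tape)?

0

state=p0 head=0 tape=__[Y]YYXY   (p0,Y)→(p2,X,right)
state=p2 head=1 tape=__X[Y]YXY   (p2,Y)→(p1,_,left)
state=p1 head=0 tape=__[X]_YXY   (p1,X)→(p0,X,left)
state=p0 head=-1 tape=_[_]X_YXY   (p0,_)→(p1,_,left)
state=p1 head=-2 tape=[_]_X_YXY   (p1,_)→(p1,Y,right)
state=p1 head=-1 tape=Y[_]X_YXY   (p1,_)→(p1,Y,right)
state=p1 head=0 tape=YY[X]_YXY   (p1,X)→(p0,X,left)
state=p0 head=-1 tape=Y[Y]X_YXY   (p0,Y)→(p2,X,right)
state=p2 head=0 tape=YX[X]_YXY
At halt the head is at cell 0.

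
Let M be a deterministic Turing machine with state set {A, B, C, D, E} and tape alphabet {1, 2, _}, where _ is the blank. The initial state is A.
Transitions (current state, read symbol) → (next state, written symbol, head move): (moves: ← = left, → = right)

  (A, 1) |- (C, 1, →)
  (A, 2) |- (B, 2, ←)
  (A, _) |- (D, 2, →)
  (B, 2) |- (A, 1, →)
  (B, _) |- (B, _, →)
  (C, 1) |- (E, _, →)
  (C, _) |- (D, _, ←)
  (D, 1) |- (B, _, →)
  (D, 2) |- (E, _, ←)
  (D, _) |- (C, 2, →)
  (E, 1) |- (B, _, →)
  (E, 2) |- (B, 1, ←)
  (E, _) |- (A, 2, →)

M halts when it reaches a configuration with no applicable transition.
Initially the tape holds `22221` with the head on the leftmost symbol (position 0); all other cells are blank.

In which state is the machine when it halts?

state=A head=0 tape=_[2]2221   (A,2)→(B,2,←)
state=B head=-1 tape=[_]22221   (B,_)→(B,_,→)
state=B head=0 tape=_[2]2221   (B,2)→(A,1,→)
state=A head=1 tape=_1[2]221   (A,2)→(B,2,←)
state=B head=0 tape=_[1]2221
No transition is defined for (B, 1); M halts in state B.

B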